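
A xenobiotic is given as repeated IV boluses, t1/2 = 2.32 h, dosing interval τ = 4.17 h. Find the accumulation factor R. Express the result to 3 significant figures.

k = ln2 / t½ = 0.693147 / 2.32 = 0.2988 h⁻¹
e^(−kτ) = e^(−0.2988 × 4.17) = 0.2877
Accumulation ratio R = 1 / (1 − e^(−kτ)) = 1 / (1 − 0.2877) = 1.404

1.40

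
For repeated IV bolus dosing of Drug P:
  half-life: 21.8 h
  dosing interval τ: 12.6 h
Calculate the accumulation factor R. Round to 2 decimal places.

3.03

k = ln2 / t½ = 0.693147 / 21.8 = 0.03180 h⁻¹
e^(−kτ) = e^(−0.03180 × 12.6) = 0.6699
Accumulation ratio R = 1 / (1 − e^(−kτ)) = 1 / (1 − 0.6699) = 3.029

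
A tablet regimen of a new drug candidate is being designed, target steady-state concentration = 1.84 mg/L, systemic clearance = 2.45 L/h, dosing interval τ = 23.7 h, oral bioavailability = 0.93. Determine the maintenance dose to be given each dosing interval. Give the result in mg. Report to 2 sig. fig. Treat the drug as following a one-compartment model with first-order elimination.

110 mg

At steady state, F × (Dose/τ) = Css × CL.
Dose = Css × CL × τ / F = 1.84 × 2.450 × 23.7 / 0.93 = 114.9 mg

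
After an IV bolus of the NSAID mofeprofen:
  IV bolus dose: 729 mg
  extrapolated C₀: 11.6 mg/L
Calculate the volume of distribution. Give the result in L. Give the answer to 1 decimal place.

62.8 L

Vd = Dose / C₀ = 729.0 / 11.6 = 62.84 L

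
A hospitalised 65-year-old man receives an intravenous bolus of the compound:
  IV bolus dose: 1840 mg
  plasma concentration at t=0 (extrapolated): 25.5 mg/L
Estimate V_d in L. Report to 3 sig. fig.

Vd = Dose / C₀ = 1840 / 25.5 = 72.16 L

72.2 L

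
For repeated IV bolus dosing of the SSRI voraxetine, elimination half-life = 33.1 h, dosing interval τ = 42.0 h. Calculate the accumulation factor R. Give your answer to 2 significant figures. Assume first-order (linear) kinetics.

k = ln2 / t½ = 0.693147 / 33.1 = 0.02094 h⁻¹
e^(−kτ) = e^(−0.02094 × 42.0) = 0.4150
Accumulation ratio R = 1 / (1 − e^(−kτ)) = 1 / (1 − 0.4150) = 1.709

1.7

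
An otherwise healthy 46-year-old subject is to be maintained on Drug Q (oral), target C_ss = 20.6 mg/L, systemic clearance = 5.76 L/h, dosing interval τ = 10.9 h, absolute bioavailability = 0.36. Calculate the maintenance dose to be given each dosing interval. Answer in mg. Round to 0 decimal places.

3593 mg

At steady state, F × (Dose/τ) = Css × CL.
Dose = Css × CL × τ / F = 20.6 × 5.760 × 10.9 / 0.36 = 3593 mg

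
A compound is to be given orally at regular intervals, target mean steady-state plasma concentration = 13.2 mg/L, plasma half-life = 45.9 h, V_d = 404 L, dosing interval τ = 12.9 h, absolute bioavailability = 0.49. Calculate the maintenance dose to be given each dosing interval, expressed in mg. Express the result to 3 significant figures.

2120 mg

k = ln2 / t½ = 0.693147 / 45.9 = 0.01510 h⁻¹
CL = k × Vd = 0.01510 × 404 = 6.100 L/h
At steady state, F × (Dose/τ) = Css × CL.
Dose = Css × CL × τ / F = 13.2 × 6.100 × 12.9 / 0.49 = 2120 mg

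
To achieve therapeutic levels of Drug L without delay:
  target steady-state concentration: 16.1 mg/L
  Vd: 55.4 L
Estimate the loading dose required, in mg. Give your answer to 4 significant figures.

891.9 mg

LD = Css × Vd = 16.1 × 55.4 = 891.9 mg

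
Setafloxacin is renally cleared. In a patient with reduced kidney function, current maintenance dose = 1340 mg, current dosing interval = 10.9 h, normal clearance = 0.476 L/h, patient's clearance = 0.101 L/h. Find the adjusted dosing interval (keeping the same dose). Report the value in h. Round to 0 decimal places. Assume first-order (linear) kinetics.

To keep the same average steady-state level, dosing rate must scale with clearance.
CL ratio = 0.101 / 0.476 = 0.2122
New interval (same dose) = 10.9 / 0.2122 = 51.37 h

51 h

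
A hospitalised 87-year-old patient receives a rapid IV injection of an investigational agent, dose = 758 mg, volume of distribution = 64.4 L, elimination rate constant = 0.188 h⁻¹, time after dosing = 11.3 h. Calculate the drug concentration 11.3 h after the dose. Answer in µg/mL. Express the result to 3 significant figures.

1.41 µg/mL

C₀ = Dose / Vd = 758.0 / 64.4 = 11.77 mg/L
C = C₀ · e^(−k·t) = 11.77 × e^(−0.1880 × 11.3)
  = 11.77 × 0.1195 = 1.407 mg/L
(1.407 mg/L = 1.407 µg/mL)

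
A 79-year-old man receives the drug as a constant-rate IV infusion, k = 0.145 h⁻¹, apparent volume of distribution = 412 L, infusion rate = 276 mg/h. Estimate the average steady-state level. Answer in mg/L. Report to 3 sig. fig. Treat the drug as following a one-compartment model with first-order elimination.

4.62 mg/L

CL = k × Vd = 0.1450 × 412 = 59.74 L/h
At steady state Css = R₀ / CL = 276 / 59.74 = 4.620 mg/L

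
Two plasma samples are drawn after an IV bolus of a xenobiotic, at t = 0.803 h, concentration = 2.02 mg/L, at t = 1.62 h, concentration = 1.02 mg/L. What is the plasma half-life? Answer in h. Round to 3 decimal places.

k = ln(C₁/C₂) / (t₂ − t₁) = ln(2.02/1.02) / (1.62 − 0.803)
  = 0.6833 / 0.8170 = 0.8364 h⁻¹
t½ = ln2 / k = 0.693147 / 0.8364 = 0.8287 h

0.829 h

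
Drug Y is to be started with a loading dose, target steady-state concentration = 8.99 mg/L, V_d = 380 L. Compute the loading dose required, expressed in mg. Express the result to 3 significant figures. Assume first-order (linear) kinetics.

3420 mg

LD = Css × Vd = 8.99 × 380 = 3416 mg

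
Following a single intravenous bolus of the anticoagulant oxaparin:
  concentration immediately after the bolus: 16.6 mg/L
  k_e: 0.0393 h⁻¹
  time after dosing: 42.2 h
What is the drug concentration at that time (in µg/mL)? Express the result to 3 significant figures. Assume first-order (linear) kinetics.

3.16 µg/mL

C = C₀ · e^(−k·t) = 16.60 × e^(−0.03930 × 42.2)
  = 16.60 × 0.1904 = 3.161 mg/L
(3.161 mg/L = 3.161 µg/mL)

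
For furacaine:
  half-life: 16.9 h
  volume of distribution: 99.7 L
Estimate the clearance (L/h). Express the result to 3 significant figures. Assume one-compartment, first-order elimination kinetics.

4.09 L/h

k = ln2 / t½ = 0.693147 / 16.9 = 0.04101 h⁻¹
CL = k × Vd = 0.04101 × 99.7 = 4.089 L/h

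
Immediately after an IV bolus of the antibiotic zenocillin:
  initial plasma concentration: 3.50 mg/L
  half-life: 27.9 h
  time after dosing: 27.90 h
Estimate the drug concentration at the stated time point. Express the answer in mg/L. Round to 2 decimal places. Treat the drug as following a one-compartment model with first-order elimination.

k = ln2 / t½ = 0.693147 / 27.9 = 0.02484 h⁻¹
t / t½ = 27.90 / 27.9 = 1 half-lives
C = C₀ × (1/2)^1 = 3.500 × 0.5000 = 1.750 mg/L

1.75 mg/L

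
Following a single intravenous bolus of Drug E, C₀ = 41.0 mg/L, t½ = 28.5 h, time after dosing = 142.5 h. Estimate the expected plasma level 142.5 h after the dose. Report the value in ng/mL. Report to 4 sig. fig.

1281 ng/mL

k = ln2 / t½ = 0.693147 / 28.5 = 0.02432 h⁻¹
t / t½ = 142.5 / 28.5 = 5 half-lives
C = C₀ × (1/2)^5 = 41.00 × 0.03125 = 1.281 mg/L
Convert: 1.281 mg/L × 1000 = 1281 ng/mL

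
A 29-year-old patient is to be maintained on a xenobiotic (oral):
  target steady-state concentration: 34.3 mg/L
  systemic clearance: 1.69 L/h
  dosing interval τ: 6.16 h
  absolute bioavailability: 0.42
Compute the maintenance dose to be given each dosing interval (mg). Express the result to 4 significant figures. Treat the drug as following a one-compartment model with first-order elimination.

850.2 mg

At steady state, F × (Dose/τ) = Css × CL.
Dose = Css × CL × τ / F = 34.3 × 1.690 × 6.16 / 0.42 = 850.2 mg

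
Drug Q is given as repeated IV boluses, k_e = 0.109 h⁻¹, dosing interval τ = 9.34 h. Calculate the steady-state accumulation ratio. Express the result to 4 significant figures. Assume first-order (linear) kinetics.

e^(−kτ) = e^(−0.1090 × 9.34) = 0.3613
Accumulation ratio R = 1 / (1 − e^(−kτ)) = 1 / (1 − 0.3613) = 1.566

1.566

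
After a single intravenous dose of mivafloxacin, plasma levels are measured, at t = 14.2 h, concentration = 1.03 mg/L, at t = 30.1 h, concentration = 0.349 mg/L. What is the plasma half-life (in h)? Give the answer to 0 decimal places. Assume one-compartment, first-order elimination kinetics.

k = ln(C₁/C₂) / (t₂ − t₁) = ln(1.03/0.349) / (30.1 − 14.2)
  = 1.082 / 15.90 = 0.06805 h⁻¹
t½ = ln2 / k = 0.693147 / 0.06805 = 10.19 h

10 h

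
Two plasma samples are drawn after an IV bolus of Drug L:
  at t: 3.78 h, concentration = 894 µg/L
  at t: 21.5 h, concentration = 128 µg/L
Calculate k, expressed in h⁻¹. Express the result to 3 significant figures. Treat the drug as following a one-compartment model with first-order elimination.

0.110 h⁻¹

k = ln(C₁/C₂) / (t₂ − t₁) = ln(894/128) / (21.5 − 3.78)
  = 1.944 / 17.72 = 0.1097 h⁻¹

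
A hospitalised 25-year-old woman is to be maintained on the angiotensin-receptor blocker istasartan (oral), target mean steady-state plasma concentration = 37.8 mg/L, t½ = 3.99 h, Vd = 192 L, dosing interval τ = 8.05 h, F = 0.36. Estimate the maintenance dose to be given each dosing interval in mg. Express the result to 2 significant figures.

28000 mg

k = ln2 / t½ = 0.693147 / 3.99 = 0.1737 h⁻¹
CL = k × Vd = 0.1737 × 192 = 33.35 L/h
At steady state, F × (Dose/τ) = Css × CL.
Dose = Css × CL × τ / F = 37.8 × 33.35 × 8.05 / 0.36 = 28190 mg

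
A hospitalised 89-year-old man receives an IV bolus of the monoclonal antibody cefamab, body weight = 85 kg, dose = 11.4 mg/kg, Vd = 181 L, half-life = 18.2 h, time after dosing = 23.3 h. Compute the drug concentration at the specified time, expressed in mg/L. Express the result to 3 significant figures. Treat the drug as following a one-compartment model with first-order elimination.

Total dose = 11.4 × 85 = 969.0 mg
C₀ = Dose / Vd = 969.0 / 181 = 5.354 mg/L
k = ln2 / t½ = 0.693147 / 18.2 = 0.03809 h⁻¹
C = C₀ · e^(−k·t) = 5.354 × e^(−0.03809 × 23.3)
  = 5.354 × 0.4117 = 2.204 mg/L

2.20 mg/L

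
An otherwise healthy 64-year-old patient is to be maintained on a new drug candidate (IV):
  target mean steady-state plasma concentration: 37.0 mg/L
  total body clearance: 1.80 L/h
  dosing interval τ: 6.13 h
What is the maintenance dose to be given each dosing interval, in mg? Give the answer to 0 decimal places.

At steady state, Dose/τ = Css × CL.
Dose = Css × CL × τ = 37.0 × 1.800 × 6.13 = 408.3 mg

408 mg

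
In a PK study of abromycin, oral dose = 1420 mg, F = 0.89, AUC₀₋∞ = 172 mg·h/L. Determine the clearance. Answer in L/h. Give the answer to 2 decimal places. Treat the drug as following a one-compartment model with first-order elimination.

CL = F·Dose / AUC = 0.89 × 1420 / 172 = 7.348 L/h

7.35 L/h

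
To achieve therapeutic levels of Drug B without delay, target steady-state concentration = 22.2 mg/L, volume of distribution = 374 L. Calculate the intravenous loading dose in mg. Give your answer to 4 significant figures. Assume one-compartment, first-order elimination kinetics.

LD = Css × Vd = 22.2 × 374 = 8303 mg

8303 mg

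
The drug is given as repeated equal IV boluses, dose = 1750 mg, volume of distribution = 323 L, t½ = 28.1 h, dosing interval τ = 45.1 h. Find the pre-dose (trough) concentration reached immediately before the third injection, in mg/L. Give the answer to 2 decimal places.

2.37 mg/L

C₀ per dose = Dose / Vd = 1750 / 323 = 5.418 mg/L
k = ln2 / t½ = 0.693147 / 28.1 = 0.02467 h⁻¹
Fraction remaining after one interval: r = e^(−kτ) = e^(−0.02467 × 45.1) = 0.3287
Before dose 3, 2 doses have been given (aged 1τ, 2τ).
C_trough = C₀ × (r + r²) = 5.418 × (0.3287 + 0.1080) = 2.366 mg/L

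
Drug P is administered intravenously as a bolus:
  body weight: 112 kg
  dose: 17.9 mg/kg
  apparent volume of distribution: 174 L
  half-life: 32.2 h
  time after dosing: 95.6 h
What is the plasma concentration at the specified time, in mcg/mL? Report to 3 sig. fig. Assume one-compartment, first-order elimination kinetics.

Total dose = 17.9 × 112 = 2005 mg
C₀ = Dose / Vd = 2005 / 174 = 11.52 mg/L
k = ln2 / t½ = 0.693147 / 32.2 = 0.02153 h⁻¹
C = C₀ · e^(−k·t) = 11.52 × e^(−0.02153 × 95.6)
  = 11.52 × 0.1277 = 1.471 mg/L
(1.471 mg/L = 1.471 mcg/mL)

1.47 mcg/mL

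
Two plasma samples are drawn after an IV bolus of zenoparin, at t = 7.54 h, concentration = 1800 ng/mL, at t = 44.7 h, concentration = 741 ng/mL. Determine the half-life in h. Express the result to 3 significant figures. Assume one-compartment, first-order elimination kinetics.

k = ln(C₁/C₂) / (t₂ − t₁) = ln(1800/741) / (44.7 − 7.54)
  = 0.8875 / 37.16 = 0.02388 h⁻¹
t½ = ln2 / k = 0.693147 / 0.02388 = 29.03 h

29.0 h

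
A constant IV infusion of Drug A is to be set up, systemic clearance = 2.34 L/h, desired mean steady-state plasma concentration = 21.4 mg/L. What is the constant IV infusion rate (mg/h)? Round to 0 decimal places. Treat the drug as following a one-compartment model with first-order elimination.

50 mg/h

At steady state, infusion rate R₀ = Css × CL = 21.4 × 2.340 = 50.08 mg/h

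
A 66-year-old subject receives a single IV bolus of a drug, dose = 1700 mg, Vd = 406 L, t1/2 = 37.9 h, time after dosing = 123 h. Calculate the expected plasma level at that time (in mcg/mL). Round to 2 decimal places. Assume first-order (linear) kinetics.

0.44 mcg/mL

C₀ = Dose / Vd = 1700 / 406 = 4.187 mg/L
k = ln2 / t½ = 0.693147 / 37.9 = 0.01829 h⁻¹
C = C₀ · e^(−k·t) = 4.187 × e^(−0.01829 × 123)
  = 4.187 × 0.1054 = 0.4413 mg/L
(0.4413 mg/L = 0.4413 mcg/mL)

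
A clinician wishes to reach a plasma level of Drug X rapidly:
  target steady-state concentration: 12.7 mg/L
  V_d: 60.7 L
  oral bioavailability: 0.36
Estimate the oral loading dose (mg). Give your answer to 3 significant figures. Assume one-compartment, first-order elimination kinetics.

2140 mg

LD = Css × Vd / F = 12.7 × 60.7 / 0.36 = 2141 mg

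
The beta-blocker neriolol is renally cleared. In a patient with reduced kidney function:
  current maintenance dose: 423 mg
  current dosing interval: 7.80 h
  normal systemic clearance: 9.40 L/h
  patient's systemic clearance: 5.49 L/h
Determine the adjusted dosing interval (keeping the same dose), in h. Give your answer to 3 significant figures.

13.4 h

To keep the same average steady-state level, dosing rate must scale with clearance.
CL ratio = 5.49 / 9.40 = 0.5840
New interval (same dose) = 7.80 / 0.5840 = 13.36 h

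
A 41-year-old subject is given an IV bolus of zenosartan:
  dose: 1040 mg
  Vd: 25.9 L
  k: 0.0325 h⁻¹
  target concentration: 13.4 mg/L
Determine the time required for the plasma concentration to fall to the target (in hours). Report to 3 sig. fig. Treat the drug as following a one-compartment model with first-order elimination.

33.8 h

C₀ = Dose / Vd = 1040 / 25.9 = 40.15 mg/L
t = ln(C₀ / C) / k = ln(40.15 / 13.4) / 0.03250
  = ln(2.996) / 0.03250 = 1.097 / 0.03250 = 33.75 h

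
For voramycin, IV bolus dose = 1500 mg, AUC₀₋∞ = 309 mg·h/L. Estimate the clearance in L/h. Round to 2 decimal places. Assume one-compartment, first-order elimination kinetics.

CL = Dose / AUC = 1500 / 309 = 4.854 L/h

4.85 L/h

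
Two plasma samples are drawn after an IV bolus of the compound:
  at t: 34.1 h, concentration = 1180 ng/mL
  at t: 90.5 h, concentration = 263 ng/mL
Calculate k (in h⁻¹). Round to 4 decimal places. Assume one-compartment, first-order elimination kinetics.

0.0266 h⁻¹

k = ln(C₁/C₂) / (t₂ − t₁) = ln(1180/263) / (90.5 − 34.1)
  = 1.501 / 56.40 = 0.02661 h⁻¹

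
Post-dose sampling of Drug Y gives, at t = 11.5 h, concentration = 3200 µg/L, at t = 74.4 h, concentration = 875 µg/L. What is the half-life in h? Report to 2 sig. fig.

34 h

k = ln(C₁/C₂) / (t₂ − t₁) = ln(3200/875) / (74.4 − 11.5)
  = 1.297 / 62.90 = 0.02062 h⁻¹
t½ = ln2 / k = 0.693147 / 0.02062 = 33.62 h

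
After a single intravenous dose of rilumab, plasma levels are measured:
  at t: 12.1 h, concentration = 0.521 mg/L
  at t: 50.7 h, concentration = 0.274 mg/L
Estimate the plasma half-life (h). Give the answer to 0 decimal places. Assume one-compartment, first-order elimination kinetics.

42 h

k = ln(C₁/C₂) / (t₂ − t₁) = ln(0.521/0.274) / (50.7 − 12.1)
  = 0.6426 / 38.60 = 0.01665 h⁻¹
t½ = ln2 / k = 0.693147 / 0.01665 = 41.63 h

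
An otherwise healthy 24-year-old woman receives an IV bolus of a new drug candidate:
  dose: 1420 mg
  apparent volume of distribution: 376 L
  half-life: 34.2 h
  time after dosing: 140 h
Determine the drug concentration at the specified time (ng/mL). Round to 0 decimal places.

C₀ = Dose / Vd = 1420 / 376 = 3.777 mg/L
k = ln2 / t½ = 0.693147 / 34.2 = 0.02027 h⁻¹
C = C₀ · e^(−k·t) = 3.777 × e^(−0.02027 × 140)
  = 3.777 × 0.05855 = 0.2211 mg/L
Convert: 0.2211 mg/L × 1000 = 221.1 ng/mL

221 ng/mL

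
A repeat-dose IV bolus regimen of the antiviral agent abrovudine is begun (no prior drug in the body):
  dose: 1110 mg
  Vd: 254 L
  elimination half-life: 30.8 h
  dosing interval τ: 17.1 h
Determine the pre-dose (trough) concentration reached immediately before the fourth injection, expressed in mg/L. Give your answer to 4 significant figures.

C₀ per dose = Dose / Vd = 1110 / 254 = 4.370 mg/L
k = ln2 / t½ = 0.693147 / 30.8 = 0.02250 h⁻¹
Fraction remaining after one interval: r = e^(−kτ) = e^(−0.02250 × 17.1) = 0.6806
Before dose 4, 3 doses have been given (aged 1τ, 2τ, 3τ).
C_trough = C₀ × (r + r² + … + r^3) = C₀ × r(1−r^3)/(1−r)
        = 4.370 × 0.6806 × (1 − 0.3153) / (1 − 0.6806) = 6.376 mg/L

6.376 mg/L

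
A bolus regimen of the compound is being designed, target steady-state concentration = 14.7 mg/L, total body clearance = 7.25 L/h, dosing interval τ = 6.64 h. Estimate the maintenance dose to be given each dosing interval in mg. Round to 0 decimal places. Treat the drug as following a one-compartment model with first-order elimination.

At steady state, Dose/τ = Css × CL.
Dose = Css × CL × τ = 14.7 × 7.250 × 6.64 = 707.7 mg

708 mg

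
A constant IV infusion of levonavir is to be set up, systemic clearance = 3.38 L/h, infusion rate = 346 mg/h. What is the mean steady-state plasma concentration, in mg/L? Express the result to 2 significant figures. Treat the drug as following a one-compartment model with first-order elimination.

100 mg/L

At steady state Css = R₀ / CL = 346 / 3.380 = 102.4 mg/L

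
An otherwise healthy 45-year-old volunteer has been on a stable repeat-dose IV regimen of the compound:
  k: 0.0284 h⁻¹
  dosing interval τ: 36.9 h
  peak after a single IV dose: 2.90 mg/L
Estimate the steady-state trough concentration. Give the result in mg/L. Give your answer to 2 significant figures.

1.6 mg/L

e^(−kτ) = e^(−0.02840 × 36.9) = 0.3507
Accumulation ratio R = 1 / (1 − e^(−kτ)) = 1 / (1 − 0.3507) = 1.540
Steady-state trough = C₀ × R × e^(−kτ) = 2.90 × 1.540 × 0.3507 = 1.566 mg/L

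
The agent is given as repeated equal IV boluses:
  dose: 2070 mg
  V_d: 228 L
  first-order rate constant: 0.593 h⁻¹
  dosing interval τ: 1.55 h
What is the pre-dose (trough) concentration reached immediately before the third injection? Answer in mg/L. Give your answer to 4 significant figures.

5.066 mg/L

C₀ per dose = Dose / Vd = 2070 / 228 = 9.079 mg/L
Fraction remaining after one interval: r = e^(−kτ) = e^(−0.5930 × 1.55) = 0.3989
Before dose 3, 2 doses have been given (aged 1τ, 2τ).
C_trough = C₀ × (r + r²) = 9.079 × (0.3989 + 0.1591) = 5.066 mg/L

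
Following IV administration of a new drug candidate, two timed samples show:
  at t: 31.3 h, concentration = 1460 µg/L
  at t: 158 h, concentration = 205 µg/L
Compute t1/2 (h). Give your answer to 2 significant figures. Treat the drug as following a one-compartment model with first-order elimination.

k = ln(C₁/C₂) / (t₂ − t₁) = ln(1460/205) / (158 − 31.3)
  = 1.963 / 126.7 = 0.01549 h⁻¹
t½ = ln2 / k = 0.693147 / 0.01549 = 44.75 h

45 h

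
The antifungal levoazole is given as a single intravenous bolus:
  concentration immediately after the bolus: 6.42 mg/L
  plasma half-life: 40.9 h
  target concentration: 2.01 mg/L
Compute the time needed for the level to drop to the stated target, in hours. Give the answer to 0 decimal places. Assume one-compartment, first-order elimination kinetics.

k = ln2 / t½ = 0.693147 / 40.9 = 0.01695 h⁻¹
t = ln(C₀ / C) / k = ln(6.420 / 2.01) / 0.01695
  = ln(3.194) / 0.01695 = 1.161 / 0.01695 = 68.50 h

69 h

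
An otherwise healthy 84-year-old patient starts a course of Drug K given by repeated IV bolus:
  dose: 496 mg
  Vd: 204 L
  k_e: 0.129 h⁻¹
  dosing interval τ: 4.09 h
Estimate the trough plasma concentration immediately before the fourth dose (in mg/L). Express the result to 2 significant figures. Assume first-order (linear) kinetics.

2.8 mg/L

C₀ per dose = Dose / Vd = 496 / 204 = 2.431 mg/L
Fraction remaining after one interval: r = e^(−kτ) = e^(−0.1290 × 4.09) = 0.5900
Before dose 4, 3 doses have been given (aged 1τ, 2τ, 3τ).
C_trough = C₀ × (r + r² + … + r^3) = C₀ × r(1−r^3)/(1−r)
        = 2.431 × 0.5900 × (1 − 0.2054) / (1 − 0.5900) = 2.780 mg/L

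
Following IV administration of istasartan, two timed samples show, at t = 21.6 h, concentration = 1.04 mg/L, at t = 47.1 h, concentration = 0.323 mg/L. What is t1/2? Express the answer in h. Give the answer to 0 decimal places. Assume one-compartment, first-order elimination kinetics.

k = ln(C₁/C₂) / (t₂ − t₁) = ln(1.04/0.323) / (47.1 − 21.6)
  = 1.169 / 25.50 = 0.04584 h⁻¹
t½ = ln2 / k = 0.693147 / 0.04584 = 15.12 h

15 h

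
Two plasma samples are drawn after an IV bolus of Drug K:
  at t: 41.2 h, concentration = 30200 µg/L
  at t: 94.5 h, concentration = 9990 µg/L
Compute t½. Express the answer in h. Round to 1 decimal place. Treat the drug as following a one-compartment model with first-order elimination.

33.4 h

k = ln(C₁/C₂) / (t₂ − t₁) = ln(30200/9990) / (94.5 − 41.2)
  = 1.106 / 53.30 = 0.02075 h⁻¹
t½ = ln2 / k = 0.693147 / 0.02075 = 33.40 h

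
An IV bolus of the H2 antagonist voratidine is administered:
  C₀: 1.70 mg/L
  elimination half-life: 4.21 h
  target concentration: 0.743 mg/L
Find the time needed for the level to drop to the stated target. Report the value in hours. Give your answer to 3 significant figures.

k = ln2 / t½ = 0.693147 / 4.21 = 0.1646 h⁻¹
t = ln(C₀ / C) / k = ln(1.700 / 0.743) / 0.1646
  = ln(2.288) / 0.1646 = 0.8277 / 0.1646 = 5.029 h

5.03 h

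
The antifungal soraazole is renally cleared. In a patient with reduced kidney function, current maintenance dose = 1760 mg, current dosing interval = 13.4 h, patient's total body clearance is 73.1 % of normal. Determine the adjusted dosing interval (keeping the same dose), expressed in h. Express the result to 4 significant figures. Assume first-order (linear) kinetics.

To keep the same average steady-state level, dosing rate must scale with clearance.
CL ratio = 73.1 / 100 = 0.7310
New interval (same dose) = 13.4 / 0.7310 = 18.33 h

18.33 h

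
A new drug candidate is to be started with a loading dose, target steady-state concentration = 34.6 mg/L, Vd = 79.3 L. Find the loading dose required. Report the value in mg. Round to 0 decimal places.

LD = Css × Vd = 34.6 × 79.3 = 2744 mg

2744 mg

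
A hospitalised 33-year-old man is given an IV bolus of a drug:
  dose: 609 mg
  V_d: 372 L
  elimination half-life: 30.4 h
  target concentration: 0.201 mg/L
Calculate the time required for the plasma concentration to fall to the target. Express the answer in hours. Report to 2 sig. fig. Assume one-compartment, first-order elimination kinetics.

92 h

C₀ = Dose / Vd = 609.0 / 372 = 1.637 mg/L
k = ln2 / t½ = 0.693147 / 30.4 = 0.02280 h⁻¹
t = ln(C₀ / C) / k = ln(1.637 / 0.201) / 0.02280
  = ln(8.144) / 0.02280 = 2.097 / 0.02280 = 91.97 h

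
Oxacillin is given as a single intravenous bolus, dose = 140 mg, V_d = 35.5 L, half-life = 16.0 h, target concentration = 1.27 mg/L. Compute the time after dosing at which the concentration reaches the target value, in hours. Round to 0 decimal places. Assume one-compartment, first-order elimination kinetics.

C₀ = Dose / Vd = 140.0 / 35.5 = 3.944 mg/L
k = ln2 / t½ = 0.693147 / 16.0 = 0.04332 h⁻¹
t = ln(C₀ / C) / k = ln(3.944 / 1.27) / 0.04332
  = ln(3.106) / 0.04332 = 1.133 / 0.04332 = 26.15 h

26 h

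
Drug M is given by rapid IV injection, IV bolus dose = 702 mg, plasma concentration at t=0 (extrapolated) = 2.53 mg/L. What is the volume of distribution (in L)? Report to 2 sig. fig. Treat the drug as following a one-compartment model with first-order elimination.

280 L

Vd = Dose / C₀ = 702.0 / 2.53 = 277.5 L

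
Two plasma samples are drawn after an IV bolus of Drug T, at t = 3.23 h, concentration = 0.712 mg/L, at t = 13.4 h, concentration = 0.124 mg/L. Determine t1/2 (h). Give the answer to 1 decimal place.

k = ln(C₁/C₂) / (t₂ − t₁) = ln(0.712/0.124) / (13.4 − 3.23)
  = 1.748 / 10.17 = 0.1719 h⁻¹
t½ = ln2 / k = 0.693147 / 0.1719 = 4.032 h

4.0 h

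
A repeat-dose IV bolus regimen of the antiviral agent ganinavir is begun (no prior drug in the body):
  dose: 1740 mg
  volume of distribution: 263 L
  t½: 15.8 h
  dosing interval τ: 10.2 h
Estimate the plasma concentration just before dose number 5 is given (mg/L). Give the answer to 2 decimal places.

9.77 mg/L

C₀ per dose = Dose / Vd = 1740 / 263 = 6.616 mg/L
k = ln2 / t½ = 0.693147 / 15.8 = 0.04387 h⁻¹
Fraction remaining after one interval: r = e^(−kτ) = e^(−0.04387 × 10.2) = 0.6392
Before dose 5, 4 doses have been given (aged 1τ, 2τ, 3τ, 4τ).
C_trough = C₀ × (r + r² + … + r^4) = C₀ × r(1−r^4)/(1−r)
        = 6.616 × 0.6392 × (1 − 0.1669) / (1 − 0.6392) = 9.765 mg/L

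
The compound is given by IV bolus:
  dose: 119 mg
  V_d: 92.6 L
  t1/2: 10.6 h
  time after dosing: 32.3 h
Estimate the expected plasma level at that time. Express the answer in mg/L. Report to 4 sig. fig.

C₀ = Dose / Vd = 119.0 / 92.6 = 1.285 mg/L
k = ln2 / t½ = 0.693147 / 10.6 = 0.06539 h⁻¹
C = C₀ · e^(−k·t) = 1.285 × e^(−0.06539 × 32.3)
  = 1.285 × 0.1210 = 0.1555 mg/L

0.1555 mg/L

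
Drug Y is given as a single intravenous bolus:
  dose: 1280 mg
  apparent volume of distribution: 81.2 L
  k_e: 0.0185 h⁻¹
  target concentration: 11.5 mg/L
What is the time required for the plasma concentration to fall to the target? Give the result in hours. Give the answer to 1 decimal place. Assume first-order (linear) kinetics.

C₀ = Dose / Vd = 1280 / 81.2 = 15.76 mg/L
t = ln(C₀ / C) / k = ln(15.76 / 11.5) / 0.01850
  = ln(1.370) / 0.01850 = 0.3148 / 0.01850 = 17.02 h

17.0 h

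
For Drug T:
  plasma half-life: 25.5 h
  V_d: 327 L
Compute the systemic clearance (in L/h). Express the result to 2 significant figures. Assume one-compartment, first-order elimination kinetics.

8.9 L/h

k = ln2 / t½ = 0.693147 / 25.5 = 0.02718 h⁻¹
CL = k × Vd = 0.02718 × 327 = 8.888 L/h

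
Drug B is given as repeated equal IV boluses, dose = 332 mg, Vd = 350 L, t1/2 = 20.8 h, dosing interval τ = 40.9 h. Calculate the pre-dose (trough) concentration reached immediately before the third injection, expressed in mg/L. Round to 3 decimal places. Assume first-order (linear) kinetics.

0.305 mg/L

C₀ per dose = Dose / Vd = 332 / 350 = 0.9486 mg/L
k = ln2 / t½ = 0.693147 / 20.8 = 0.03332 h⁻¹
Fraction remaining after one interval: r = e^(−kτ) = e^(−0.03332 × 40.9) = 0.2559
Before dose 3, 2 doses have been given (aged 1τ, 2τ).
C_trough = C₀ × (r + r²) = 0.9486 × (0.2559 + 0.06548) = 0.3049 mg/L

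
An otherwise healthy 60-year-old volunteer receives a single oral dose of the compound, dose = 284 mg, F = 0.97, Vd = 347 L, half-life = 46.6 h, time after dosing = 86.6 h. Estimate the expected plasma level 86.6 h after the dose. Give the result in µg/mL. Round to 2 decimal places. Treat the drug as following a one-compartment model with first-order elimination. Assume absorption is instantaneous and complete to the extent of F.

Amount reaching circulation = F × Dose = 0.97 × 284.0 = 275.5 mg
C₀ = F·Dose / Vd = 275.5 / 347 = 0.7939 mg/L
k = ln2 / t½ = 0.693147 / 46.6 = 0.01487 h⁻¹
C = C₀ · e^(−k·t) = 0.7939 × e^(−0.01487 × 86.6)
  = 0.7939 × 0.2759 = 0.2190 mg/L
(0.2190 mg/L = 0.2190 µg/mL)

0.22 µg/mL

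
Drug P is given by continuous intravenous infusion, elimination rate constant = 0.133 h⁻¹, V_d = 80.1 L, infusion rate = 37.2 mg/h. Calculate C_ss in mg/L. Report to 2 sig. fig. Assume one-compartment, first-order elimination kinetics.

3.5 mg/L

CL = k × Vd = 0.1330 × 80.1 = 10.65 L/h
At steady state Css = R₀ / CL = 37.2 / 10.65 = 3.493 mg/L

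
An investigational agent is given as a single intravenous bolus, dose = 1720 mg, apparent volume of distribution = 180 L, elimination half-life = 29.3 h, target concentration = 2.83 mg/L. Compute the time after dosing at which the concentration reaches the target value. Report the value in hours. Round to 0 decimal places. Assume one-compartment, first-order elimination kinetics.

C₀ = Dose / Vd = 1720 / 180 = 9.556 mg/L
k = ln2 / t½ = 0.693147 / 29.3 = 0.02366 h⁻¹
t = ln(C₀ / C) / k = ln(9.556 / 2.83) / 0.02366
  = ln(3.377) / 0.02366 = 1.217 / 0.02366 = 51.44 h

51 h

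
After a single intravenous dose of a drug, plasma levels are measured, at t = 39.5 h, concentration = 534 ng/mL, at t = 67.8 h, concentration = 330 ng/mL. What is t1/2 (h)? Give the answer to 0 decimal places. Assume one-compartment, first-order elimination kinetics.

k = ln(C₁/C₂) / (t₂ − t₁) = ln(534/330) / (67.8 − 39.5)
  = 0.4813 / 28.30 = 0.01701 h⁻¹
t½ = ln2 / k = 0.693147 / 0.01701 = 40.75 h

41 h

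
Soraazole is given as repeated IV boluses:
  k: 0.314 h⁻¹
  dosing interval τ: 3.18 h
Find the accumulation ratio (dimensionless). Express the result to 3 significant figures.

e^(−kτ) = e^(−0.3140 × 3.18) = 0.3684
Accumulation ratio R = 1 / (1 − e^(−kτ)) = 1 / (1 − 0.3684) = 1.583

1.58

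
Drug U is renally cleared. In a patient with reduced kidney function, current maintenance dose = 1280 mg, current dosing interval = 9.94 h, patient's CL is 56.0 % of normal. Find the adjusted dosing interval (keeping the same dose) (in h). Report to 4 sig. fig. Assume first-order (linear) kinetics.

To keep the same average steady-state level, dosing rate must scale with clearance.
CL ratio = 56.0 / 100 = 0.5600
New interval (same dose) = 9.94 / 0.5600 = 17.75 h

17.75 h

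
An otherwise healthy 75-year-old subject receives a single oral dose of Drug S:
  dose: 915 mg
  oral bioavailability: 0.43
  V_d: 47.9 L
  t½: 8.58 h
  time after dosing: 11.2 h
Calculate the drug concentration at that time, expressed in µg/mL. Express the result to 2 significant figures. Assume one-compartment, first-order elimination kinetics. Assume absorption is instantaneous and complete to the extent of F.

3.3 µg/mL

Amount reaching circulation = F × Dose = 0.43 × 915.0 = 393.5 mg
C₀ = F·Dose / Vd = 393.5 / 47.9 = 8.215 mg/L
k = ln2 / t½ = 0.693147 / 8.58 = 0.08079 h⁻¹
C = C₀ · e^(−k·t) = 8.215 × e^(−0.08079 × 11.2)
  = 8.215 × 0.4046 = 3.324 mg/L
(3.324 mg/L = 3.324 µg/mL)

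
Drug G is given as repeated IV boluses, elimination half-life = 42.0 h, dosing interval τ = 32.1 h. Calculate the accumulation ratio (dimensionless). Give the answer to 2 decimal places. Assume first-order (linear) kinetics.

2.43

k = ln2 / t½ = 0.693147 / 42.0 = 0.01650 h⁻¹
e^(−kτ) = e^(−0.01650 × 32.1) = 0.5888
Accumulation ratio R = 1 / (1 − e^(−kτ)) = 1 / (1 − 0.5888) = 2.432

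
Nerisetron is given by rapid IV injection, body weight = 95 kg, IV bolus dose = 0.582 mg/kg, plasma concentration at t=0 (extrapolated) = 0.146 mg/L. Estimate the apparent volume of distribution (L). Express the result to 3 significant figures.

Dose = 0.582 × 95 = 55.29 mg
Vd = Dose / C₀ = 55.29 / 0.146 = 378.7 L

379 L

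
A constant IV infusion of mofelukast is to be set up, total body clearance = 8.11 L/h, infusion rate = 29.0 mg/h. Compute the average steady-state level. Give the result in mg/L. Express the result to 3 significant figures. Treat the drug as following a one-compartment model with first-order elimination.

3.58 mg/L

At steady state Css = R₀ / CL = 29.0 / 8.110 = 3.576 mg/L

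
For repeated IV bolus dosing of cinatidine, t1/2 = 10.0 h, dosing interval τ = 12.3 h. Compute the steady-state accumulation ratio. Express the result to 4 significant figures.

1.743

k = ln2 / t½ = 0.693147 / 10.0 = 0.06931 h⁻¹
e^(−kτ) = e^(−0.06931 × 12.3) = 0.4263
Accumulation ratio R = 1 / (1 − e^(−kτ)) = 1 / (1 − 0.4263) = 1.743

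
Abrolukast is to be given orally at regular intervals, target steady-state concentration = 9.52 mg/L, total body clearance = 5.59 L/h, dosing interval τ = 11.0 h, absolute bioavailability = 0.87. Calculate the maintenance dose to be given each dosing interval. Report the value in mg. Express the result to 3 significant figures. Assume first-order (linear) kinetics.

At steady state, F × (Dose/τ) = Css × CL.
Dose = Css × CL × τ / F = 9.52 × 5.590 × 11.0 / 0.87 = 672.9 mg

673 mg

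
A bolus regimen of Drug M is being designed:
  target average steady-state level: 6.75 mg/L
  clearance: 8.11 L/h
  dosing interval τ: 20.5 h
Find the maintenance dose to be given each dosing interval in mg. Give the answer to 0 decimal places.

At steady state, Dose/τ = Css × CL.
Dose = Css × CL × τ = 6.75 × 8.110 × 20.5 = 1122 mg

1122 mg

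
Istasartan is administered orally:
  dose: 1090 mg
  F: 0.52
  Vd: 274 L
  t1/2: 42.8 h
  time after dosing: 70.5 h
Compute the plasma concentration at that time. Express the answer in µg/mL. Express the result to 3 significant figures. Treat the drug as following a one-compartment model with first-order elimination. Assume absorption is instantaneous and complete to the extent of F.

Amount reaching circulation = F × Dose = 0.52 × 1090 = 566.8 mg
C₀ = F·Dose / Vd = 566.8 / 274 = 2.069 mg/L
k = ln2 / t½ = 0.693147 / 42.8 = 0.01620 h⁻¹
C = C₀ · e^(−k·t) = 2.069 × e^(−0.01620 × 70.5)
  = 2.069 × 0.3191 = 0.6602 mg/L
(0.6602 mg/L = 0.6602 µg/mL)

0.660 µg/mL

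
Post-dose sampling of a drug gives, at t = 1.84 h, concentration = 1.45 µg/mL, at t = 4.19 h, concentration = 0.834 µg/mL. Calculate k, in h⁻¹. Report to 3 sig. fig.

k = ln(C₁/C₂) / (t₂ − t₁) = ln(1.45/0.834) / (4.19 − 1.84)
  = 0.5531 / 2.350 = 0.2354 h⁻¹

0.235 h⁻¹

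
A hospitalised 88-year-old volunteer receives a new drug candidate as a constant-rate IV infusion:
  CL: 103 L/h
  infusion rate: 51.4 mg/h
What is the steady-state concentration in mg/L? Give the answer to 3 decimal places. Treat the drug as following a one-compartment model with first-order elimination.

At steady state Css = R₀ / CL = 51.4 / 103.0 = 0.4990 mg/L

0.499 mg/L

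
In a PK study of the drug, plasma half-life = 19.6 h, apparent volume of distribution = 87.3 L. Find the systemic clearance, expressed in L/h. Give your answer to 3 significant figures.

3.09 L/h

k = ln2 / t½ = 0.693147 / 19.6 = 0.03536 h⁻¹
CL = k × Vd = 0.03536 × 87.3 = 3.087 L/h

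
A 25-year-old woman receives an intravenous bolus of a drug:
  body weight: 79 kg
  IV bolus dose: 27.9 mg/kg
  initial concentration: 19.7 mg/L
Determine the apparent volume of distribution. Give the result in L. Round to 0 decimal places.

112 L

Dose = 27.9 × 79 = 2204 mg
Vd = Dose / C₀ = 2204 / 19.7 = 111.9 L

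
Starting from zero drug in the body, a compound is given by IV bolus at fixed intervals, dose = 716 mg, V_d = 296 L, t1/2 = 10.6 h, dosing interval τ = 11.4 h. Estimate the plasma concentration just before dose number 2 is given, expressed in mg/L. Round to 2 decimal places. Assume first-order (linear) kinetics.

1.15 mg/L

C₀ per dose = Dose / Vd = 716 / 296 = 2.419 mg/L
k = ln2 / t½ = 0.693147 / 10.6 = 0.06539 h⁻¹
Fraction remaining after one interval: r = e^(−kτ) = e^(−0.06539 × 11.4) = 0.4745
Before dose 2, 1 dose has been given (aged 1τ).
C_trough = C₀ × r = 2.419 × 0.4745 = 1.148 mg/L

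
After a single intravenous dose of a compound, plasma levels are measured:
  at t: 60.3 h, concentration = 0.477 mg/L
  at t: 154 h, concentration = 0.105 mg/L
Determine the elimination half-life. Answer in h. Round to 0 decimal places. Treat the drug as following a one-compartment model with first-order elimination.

43 h

k = ln(C₁/C₂) / (t₂ − t₁) = ln(0.477/0.105) / (154 − 60.3)
  = 1.514 / 93.70 = 0.01616 h⁻¹
t½ = ln2 / k = 0.693147 / 0.01616 = 42.89 h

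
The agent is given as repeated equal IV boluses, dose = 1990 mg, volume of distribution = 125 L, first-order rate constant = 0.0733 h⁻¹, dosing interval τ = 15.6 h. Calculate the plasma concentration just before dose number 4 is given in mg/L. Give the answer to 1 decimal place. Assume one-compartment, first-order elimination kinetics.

C₀ per dose = Dose / Vd = 1990 / 125 = 15.92 mg/L
Fraction remaining after one interval: r = e^(−kτ) = e^(−0.07330 × 15.6) = 0.3187
Before dose 4, 3 doses have been given (aged 1τ, 2τ, 3τ).
C_trough = C₀ × (r + r² + … + r^3) = C₀ × r(1−r^3)/(1−r)
        = 15.92 × 0.3187 × (1 − 0.03237) / (1 − 0.3187) = 7.206 mg/L

7.2 mg/L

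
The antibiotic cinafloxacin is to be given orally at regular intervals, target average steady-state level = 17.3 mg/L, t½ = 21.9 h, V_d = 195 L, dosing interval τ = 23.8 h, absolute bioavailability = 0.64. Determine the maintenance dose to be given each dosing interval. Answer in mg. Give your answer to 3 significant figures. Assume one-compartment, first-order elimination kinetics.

3970 mg

k = ln2 / t½ = 0.693147 / 21.9 = 0.03165 h⁻¹
CL = k × Vd = 0.03165 × 195 = 6.172 L/h
At steady state, F × (Dose/τ) = Css × CL.
Dose = Css × CL × τ / F = 17.3 × 6.172 × 23.8 / 0.64 = 3971 mg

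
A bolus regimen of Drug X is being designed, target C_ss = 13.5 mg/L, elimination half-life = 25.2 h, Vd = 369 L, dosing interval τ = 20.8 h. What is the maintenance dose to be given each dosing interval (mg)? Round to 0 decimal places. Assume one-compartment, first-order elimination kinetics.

2850 mg

k = ln2 / t½ = 0.693147 / 25.2 = 0.02751 h⁻¹
CL = k × Vd = 0.02751 × 369 = 10.15 L/h
At steady state, Dose/τ = Css × CL.
Dose = Css × CL × τ = 13.5 × 10.15 × 20.8 = 2850 mg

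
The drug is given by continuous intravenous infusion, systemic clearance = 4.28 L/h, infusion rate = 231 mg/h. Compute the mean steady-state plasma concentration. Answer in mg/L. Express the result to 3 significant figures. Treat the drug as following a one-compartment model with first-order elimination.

At steady state Css = R₀ / CL = 231 / 4.280 = 53.97 mg/L

54.0 mg/L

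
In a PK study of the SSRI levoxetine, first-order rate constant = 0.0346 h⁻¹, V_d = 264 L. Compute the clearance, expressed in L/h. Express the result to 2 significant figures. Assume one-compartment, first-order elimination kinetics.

9.1 L/h

CL = k × Vd = 0.0346 × 264 = 9.134 L/h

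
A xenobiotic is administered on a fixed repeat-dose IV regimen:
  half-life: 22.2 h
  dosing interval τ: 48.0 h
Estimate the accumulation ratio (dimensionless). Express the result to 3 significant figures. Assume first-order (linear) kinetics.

k = ln2 / t½ = 0.693147 / 22.2 = 0.03122 h⁻¹
e^(−kτ) = e^(−0.03122 × 48.0) = 0.2235
Accumulation ratio R = 1 / (1 − e^(−kτ)) = 1 / (1 − 0.2235) = 1.288

1.29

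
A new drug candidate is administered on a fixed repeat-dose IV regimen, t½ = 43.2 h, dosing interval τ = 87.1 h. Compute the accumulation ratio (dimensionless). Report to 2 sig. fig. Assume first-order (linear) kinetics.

1.3

k = ln2 / t½ = 0.693147 / 43.2 = 0.01605 h⁻¹
e^(−kτ) = e^(−0.01605 × 87.1) = 0.2471
Accumulation ratio R = 1 / (1 − e^(−kτ)) = 1 / (1 − 0.2471) = 1.328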